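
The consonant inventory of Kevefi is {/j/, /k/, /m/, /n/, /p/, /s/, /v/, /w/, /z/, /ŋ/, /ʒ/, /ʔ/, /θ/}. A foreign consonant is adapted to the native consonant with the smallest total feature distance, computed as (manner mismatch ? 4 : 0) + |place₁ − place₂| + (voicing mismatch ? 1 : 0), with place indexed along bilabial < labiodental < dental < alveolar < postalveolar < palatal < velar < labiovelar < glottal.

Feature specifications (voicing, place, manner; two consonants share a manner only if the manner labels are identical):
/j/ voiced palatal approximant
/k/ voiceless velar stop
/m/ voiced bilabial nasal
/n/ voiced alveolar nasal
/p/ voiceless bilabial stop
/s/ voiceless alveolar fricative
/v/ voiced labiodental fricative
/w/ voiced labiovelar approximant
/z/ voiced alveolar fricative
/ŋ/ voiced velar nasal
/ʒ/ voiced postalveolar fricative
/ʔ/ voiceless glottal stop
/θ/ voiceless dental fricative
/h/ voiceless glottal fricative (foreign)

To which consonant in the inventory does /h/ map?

/ʔ/ is closest: manner differs (fricative→stop, +4), place distance 0 (glottal→glottal), same voicing; total 4. Next closest is /s/ at distance 5.

ʔ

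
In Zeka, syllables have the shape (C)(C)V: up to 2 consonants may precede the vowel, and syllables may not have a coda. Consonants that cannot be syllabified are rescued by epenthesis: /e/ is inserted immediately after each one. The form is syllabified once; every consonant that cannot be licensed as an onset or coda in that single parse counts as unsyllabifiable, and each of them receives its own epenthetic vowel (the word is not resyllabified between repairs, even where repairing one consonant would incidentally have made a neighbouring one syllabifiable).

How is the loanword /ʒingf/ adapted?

Under (C)(C)V, the unsyllabifiable consonants are /n/, /g/, /f/ (no codas are permitted; onsets may contain at most 2 consonants).
Each unlicensed consonant becomes the onset of a new syllable: /n/ → /ne/, /g/ → /ge/, /f/ → /fe/.

ʒinegefe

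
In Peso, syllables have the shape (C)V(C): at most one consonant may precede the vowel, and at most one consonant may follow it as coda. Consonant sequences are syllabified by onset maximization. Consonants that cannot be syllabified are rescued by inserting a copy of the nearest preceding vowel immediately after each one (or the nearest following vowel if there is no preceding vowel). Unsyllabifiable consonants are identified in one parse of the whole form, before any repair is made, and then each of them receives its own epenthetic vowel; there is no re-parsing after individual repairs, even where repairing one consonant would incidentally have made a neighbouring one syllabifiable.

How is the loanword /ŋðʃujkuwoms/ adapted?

ŋuðuʃujkuwomso

Under (C)V(C), the unsyllabifiable consonants are /ŋ/, /ð/, /s/ (at most one coda consonant is licensed; onsets are limited to one consonant).
Inserting the epenthetic vowel yields /ŋ/ → /ŋu/, /ð/ → /ðu/, /s/ → /so/.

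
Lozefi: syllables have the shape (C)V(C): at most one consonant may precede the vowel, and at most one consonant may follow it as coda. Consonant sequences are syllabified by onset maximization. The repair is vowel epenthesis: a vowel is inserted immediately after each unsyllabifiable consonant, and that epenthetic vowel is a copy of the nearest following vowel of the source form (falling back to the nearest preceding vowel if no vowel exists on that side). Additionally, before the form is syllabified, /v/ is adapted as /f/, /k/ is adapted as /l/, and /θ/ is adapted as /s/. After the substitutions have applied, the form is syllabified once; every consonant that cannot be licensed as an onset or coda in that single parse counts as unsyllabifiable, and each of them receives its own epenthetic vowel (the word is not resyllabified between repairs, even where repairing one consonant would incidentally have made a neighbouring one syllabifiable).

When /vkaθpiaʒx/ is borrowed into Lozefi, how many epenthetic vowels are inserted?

After substitution the input is /flaspiaʒx/.
The unsyllabifiable consonants are /f/, /x/; each receives one epenthetic vowel.

2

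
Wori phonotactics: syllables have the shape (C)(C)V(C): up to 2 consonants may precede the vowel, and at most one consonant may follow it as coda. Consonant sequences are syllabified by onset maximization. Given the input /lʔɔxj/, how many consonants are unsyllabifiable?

1

The consonants /j/ cannot be parsed into a legal (C)(C)V(C) syllable (at most one coda consonant is licensed; onsets may contain at most 2 consonants).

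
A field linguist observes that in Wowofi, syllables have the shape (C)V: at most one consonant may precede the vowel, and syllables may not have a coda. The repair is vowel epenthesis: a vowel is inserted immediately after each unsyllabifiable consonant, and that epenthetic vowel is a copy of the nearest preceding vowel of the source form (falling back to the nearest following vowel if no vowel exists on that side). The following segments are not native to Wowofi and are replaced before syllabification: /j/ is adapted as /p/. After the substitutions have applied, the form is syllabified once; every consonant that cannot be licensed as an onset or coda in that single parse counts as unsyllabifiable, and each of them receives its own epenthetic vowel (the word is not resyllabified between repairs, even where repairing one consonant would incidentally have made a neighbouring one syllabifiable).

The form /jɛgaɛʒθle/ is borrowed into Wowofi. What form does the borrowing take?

pɛgaɛʒɛθɛle

Substitution: /j/ → /p/, giving /pɛgaɛʒθle/.
Under (C)V, the unsyllabifiable consonants are /ʒ/, /θ/ (no codas are permitted; onsets are limited to one consonant).
Epenthesis after each stranded consonant: /ʒ/ → /ʒɛ/, /θ/ → /θɛ/.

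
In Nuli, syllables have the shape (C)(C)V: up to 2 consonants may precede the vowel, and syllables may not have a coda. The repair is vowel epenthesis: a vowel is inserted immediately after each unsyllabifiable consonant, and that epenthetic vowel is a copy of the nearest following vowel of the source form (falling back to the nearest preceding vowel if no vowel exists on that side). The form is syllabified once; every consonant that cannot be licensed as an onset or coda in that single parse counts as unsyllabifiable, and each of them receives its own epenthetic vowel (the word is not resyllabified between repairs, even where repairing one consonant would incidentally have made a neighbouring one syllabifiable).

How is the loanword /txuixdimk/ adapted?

Syllabifying with onset maximization leaves /m/, /k/ stranded (no codas are permitted; onsets may contain at most 2 consonants).
Inserting the epenthetic vowel yields /m/ → /mi/, /k/ → /ki/.

txuixdimiki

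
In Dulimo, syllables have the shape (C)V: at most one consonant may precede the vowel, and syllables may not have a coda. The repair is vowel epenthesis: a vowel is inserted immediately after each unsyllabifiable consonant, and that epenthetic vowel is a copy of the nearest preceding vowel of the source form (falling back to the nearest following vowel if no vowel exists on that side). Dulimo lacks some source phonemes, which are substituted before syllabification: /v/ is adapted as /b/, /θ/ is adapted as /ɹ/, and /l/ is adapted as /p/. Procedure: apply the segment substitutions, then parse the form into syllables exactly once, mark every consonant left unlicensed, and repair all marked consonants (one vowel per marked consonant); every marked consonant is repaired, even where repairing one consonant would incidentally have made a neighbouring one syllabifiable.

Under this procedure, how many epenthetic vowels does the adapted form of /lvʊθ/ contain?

After substitution the input is /pbʊɹ/.
The unsyllabifiable consonants are /p/, /ɹ/; each receives one epenthetic vowel.

2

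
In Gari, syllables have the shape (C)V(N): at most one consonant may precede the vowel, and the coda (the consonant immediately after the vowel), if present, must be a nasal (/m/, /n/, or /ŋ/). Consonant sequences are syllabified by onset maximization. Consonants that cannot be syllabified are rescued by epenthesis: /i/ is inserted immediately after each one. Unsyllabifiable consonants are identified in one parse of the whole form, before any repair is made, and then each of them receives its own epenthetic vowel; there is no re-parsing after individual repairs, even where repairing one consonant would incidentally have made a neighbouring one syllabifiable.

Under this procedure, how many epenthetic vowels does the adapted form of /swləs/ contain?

The unsyllabifiable consonants are /s/, /w/, /s/; each receives one epenthetic vowel.

3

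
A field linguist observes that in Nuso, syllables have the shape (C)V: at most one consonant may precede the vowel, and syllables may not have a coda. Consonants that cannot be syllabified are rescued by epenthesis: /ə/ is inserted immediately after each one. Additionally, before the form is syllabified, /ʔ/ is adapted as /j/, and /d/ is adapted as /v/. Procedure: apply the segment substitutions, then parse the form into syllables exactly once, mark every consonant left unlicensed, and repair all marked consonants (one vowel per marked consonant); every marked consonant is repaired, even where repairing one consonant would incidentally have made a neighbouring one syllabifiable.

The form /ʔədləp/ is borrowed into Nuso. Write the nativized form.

jəvələpə

Substitution: /ʔ/ → /j/, /d/ → /v/, giving /jəvləp/.
The consonants /v/, /p/ cannot be parsed into a legal (C)V syllable (no codas are permitted; onsets are limited to one consonant).
Each unlicensed consonant becomes the onset of a new syllable: /v/ → /və/, /p/ → /pə/.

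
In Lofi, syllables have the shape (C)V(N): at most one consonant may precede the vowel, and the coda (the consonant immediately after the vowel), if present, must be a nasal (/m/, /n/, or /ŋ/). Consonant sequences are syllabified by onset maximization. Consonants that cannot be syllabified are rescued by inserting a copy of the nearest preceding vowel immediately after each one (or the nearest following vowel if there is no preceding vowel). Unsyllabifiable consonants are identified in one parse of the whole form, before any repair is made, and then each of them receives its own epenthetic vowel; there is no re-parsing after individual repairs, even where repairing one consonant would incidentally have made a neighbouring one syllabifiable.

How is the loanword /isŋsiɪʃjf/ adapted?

Under (C)V(N), the unsyllabifiable consonants are /s/, /ŋ/, /ʃ/, /j/, /f/ (only a nasal (/m/, /n/, or /ŋ/) is licensed in coda position; onsets are limited to one consonant).
Epenthesis after each stranded consonant: /s/ → /si/, /ŋ/ → /ŋi/, /ʃ/ → /ʃɪ/, /j/ → /jɪ/, /f/ → /fɪ/.

isiŋisiɪʃɪjɪfɪ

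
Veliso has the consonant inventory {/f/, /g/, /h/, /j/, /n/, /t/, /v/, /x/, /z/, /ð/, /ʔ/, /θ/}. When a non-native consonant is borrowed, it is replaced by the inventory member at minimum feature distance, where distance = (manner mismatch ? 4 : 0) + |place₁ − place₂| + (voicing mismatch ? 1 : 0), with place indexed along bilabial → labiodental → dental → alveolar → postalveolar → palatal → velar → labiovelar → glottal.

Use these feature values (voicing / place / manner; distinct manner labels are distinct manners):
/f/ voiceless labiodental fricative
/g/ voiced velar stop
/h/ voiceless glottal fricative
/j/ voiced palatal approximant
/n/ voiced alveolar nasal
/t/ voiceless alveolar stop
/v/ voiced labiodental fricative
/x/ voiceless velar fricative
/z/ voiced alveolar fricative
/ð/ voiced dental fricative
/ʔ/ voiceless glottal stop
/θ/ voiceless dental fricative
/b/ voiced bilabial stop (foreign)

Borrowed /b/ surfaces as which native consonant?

t

/t/ is closest: same manner (stop), place distance 3 (bilabial→alveolar), voicing differs (+1); total 4. Next closest is /v/ at distance 5.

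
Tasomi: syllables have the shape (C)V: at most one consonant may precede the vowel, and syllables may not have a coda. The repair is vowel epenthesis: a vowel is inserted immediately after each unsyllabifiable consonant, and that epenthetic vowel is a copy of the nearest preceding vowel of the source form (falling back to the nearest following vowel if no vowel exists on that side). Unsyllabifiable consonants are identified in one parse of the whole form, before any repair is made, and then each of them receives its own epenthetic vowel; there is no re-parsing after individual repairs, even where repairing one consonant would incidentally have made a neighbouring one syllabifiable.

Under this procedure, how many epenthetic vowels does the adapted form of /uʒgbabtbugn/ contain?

The unsyllabifiable consonants are /ʒ/, /g/, /b/, /t/, /g/, /n/; each receives one epenthetic vowel.

6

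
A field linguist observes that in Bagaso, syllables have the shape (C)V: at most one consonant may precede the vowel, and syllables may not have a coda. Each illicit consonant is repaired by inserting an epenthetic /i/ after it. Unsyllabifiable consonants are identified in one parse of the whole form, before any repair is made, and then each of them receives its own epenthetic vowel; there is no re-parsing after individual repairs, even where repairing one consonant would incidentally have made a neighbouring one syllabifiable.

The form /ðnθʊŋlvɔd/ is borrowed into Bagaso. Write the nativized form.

ðiniθʊŋilivɔdi

The consonants /ð/, /n/, /ŋ/, /l/, /d/ cannot be parsed into a legal (C)V syllable (no codas are permitted; onsets are limited to one consonant).
Each unlicensed consonant becomes the onset of a new syllable: /ð/ → /ði/, /n/ → /ni/, /ŋ/ → /ŋi/, /l/ → /li/, /d/ → /di/.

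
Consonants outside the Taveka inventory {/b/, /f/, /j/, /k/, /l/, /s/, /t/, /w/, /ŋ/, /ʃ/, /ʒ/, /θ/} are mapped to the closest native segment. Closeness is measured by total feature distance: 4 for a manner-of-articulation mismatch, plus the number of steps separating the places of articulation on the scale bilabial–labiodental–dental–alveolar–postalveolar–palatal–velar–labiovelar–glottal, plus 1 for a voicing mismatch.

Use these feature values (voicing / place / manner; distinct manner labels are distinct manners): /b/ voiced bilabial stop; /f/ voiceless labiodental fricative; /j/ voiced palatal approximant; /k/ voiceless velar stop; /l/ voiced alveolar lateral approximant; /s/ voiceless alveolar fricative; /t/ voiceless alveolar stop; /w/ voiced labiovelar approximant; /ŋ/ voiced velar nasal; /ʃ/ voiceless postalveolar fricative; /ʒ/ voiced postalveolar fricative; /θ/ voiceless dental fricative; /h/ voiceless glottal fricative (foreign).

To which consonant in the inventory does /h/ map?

/ʃ/ is closest: same manner (fricative), place distance 4 (glottal→postalveolar), same voicing; total 4. Next closest is /s/ at distance 5.

ʃ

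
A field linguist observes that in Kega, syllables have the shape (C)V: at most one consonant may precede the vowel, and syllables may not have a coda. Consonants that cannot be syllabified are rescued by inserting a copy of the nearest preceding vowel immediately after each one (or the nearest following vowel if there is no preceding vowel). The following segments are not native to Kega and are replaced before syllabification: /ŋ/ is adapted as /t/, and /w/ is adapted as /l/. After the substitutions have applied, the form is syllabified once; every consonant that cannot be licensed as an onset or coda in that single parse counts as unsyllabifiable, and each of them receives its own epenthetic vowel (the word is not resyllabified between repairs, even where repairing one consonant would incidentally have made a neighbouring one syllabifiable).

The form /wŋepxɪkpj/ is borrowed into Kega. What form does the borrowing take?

letepexɪkɪpɪjɪ

Substitution: /w/ → /l/, /ŋ/ → /t/, giving /ltepxɪkpj/.
The consonants /l/, /p/, /k/, /p/, /j/ cannot be parsed into a legal (C)V syllable (no codas are permitted; onsets are limited to one consonant).
Epenthesis after each stranded consonant: /l/ → /le/, /p/ → /pe/, /k/ → /kɪ/, /p/ → /pɪ/, /j/ → /jɪ/.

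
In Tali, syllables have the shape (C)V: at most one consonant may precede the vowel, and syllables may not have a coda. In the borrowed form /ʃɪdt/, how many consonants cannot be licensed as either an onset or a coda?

2

Under (C)V, the unsyllabifiable consonants are /d/, /t/ (no codas are permitted; onsets are limited to one consonant).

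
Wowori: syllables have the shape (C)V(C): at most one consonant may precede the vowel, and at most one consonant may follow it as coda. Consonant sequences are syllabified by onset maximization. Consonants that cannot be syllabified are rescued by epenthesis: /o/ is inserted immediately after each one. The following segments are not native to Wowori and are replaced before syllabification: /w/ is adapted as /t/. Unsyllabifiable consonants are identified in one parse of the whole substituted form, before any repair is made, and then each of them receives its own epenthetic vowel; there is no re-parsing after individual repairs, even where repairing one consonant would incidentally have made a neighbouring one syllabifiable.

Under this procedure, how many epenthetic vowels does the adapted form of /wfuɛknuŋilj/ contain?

2

After substitution the input is /tfuɛknuŋilj/.
The unsyllabifiable consonants are /t/, /j/; each receives one epenthetic vowel.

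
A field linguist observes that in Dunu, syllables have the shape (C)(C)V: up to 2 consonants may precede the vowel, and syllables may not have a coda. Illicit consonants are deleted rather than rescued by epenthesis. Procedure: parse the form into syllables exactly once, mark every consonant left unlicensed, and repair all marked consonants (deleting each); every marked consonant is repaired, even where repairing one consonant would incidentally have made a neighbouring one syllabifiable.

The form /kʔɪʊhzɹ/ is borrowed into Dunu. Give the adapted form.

kʔɪʊ

The consonants /h/, /z/, /ɹ/ cannot be parsed into a legal (C)(C)V syllable (no codas are permitted; onsets may contain at most 2 consonants).
Each unlicensed consonant is deleted: /h/, /z/, /ɹ/.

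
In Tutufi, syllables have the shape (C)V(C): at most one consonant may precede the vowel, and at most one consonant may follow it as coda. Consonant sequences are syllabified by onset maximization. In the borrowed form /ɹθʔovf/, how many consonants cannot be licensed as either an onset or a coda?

Syllabifying with onset maximization leaves /ɹ/, /θ/, /f/ stranded (at most one coda consonant is licensed; onsets are limited to one consonant).

3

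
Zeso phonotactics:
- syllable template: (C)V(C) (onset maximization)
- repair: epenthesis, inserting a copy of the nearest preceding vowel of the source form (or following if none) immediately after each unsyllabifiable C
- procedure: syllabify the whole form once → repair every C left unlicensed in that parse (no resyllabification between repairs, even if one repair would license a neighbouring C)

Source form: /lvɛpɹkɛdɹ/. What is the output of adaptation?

lɛvɛpɹɛkɛdɹɛ

The consonants /l/, /ɹ/, /ɹ/ cannot be parsed into a legal (C)V(C) syllable (at most one coda consonant is licensed; onsets are limited to one consonant).
Inserting the epenthetic vowel yields /l/ → /lɛ/, /ɹ/ → /ɹɛ/, /ɹ/ → /ɹɛ/.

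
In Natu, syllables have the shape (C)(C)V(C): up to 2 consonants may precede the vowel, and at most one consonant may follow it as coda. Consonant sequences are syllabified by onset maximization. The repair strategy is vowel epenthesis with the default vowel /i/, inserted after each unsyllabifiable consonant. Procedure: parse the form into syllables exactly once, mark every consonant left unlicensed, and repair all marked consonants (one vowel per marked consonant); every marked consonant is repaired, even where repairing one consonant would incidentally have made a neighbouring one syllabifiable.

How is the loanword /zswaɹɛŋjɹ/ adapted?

Under (C)(C)V(C), the unsyllabifiable consonants are /z/, /j/, /ɹ/ (at most one coda consonant is licensed; onsets may contain at most 2 consonants).
Each unlicensed consonant becomes the onset of a new syllable: /z/ → /zi/, /j/ → /ji/, /ɹ/ → /ɹi/.

ziswaɹɛŋjiɹi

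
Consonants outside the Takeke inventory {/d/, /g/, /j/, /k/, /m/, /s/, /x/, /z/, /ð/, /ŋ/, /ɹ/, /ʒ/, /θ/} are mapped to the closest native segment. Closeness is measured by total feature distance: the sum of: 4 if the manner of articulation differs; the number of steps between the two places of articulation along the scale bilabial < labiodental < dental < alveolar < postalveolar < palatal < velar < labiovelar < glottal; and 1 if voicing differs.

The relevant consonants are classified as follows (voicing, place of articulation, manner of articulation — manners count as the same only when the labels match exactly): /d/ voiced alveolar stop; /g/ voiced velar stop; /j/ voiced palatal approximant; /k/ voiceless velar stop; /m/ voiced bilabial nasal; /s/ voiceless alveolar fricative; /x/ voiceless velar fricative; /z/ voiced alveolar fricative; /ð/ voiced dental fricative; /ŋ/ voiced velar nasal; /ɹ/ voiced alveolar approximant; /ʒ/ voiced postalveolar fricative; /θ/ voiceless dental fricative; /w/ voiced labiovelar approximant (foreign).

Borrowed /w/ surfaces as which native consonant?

j

/j/ is closest: same manner (approximant), place distance 2 (labiovelar→palatal), same voicing; total 2. Next closest is /ɹ/ at distance 4.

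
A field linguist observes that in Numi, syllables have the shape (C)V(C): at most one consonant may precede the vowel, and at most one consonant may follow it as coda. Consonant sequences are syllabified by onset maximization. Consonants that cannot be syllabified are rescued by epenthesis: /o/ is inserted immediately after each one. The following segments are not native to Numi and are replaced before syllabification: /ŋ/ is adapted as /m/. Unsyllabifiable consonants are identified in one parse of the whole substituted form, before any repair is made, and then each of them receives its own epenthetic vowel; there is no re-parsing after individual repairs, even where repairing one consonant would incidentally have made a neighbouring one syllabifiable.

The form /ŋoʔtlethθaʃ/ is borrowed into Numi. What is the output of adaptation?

moʔtolethoθaʃ

Substitution: /ŋ/ → /m/, giving /moʔtlethθaʃ/.
Under (C)V(C), the unsyllabifiable consonants are /t/, /h/ (at most one coda consonant is licensed; onsets are limited to one consonant).
Inserting the epenthetic vowel yields /t/ → /to/, /h/ → /ho/.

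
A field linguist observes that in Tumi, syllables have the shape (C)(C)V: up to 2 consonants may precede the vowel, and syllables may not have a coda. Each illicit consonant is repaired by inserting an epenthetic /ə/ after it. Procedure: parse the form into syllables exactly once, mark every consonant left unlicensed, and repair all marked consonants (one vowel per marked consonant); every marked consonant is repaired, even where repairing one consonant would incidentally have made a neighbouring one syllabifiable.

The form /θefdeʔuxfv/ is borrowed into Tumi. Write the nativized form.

The consonants /x/, /f/, /v/ cannot be parsed into a legal (C)(C)V syllable (no codas are permitted; onsets may contain at most 2 consonants).
Inserting the epenthetic vowel yields /x/ → /xə/, /f/ → /fə/, /v/ → /və/.

θefdeʔuxəfəvə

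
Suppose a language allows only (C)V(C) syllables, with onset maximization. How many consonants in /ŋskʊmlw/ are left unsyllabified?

The consonants /ŋ/, /s/, /l/, /w/ cannot be parsed into a legal (C)V(C) syllable (at most one coda consonant is licensed; onsets are limited to one consonant).

4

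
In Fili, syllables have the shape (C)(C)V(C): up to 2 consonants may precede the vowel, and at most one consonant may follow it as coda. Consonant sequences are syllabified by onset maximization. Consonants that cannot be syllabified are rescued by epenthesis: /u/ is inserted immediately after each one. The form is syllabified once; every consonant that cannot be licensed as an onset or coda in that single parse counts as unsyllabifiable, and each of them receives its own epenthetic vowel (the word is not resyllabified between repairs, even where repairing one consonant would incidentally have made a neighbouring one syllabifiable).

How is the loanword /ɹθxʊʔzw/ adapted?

Syllabifying with onset maximization leaves /ɹ/, /z/, /w/ stranded (at most one coda consonant is licensed; onsets may contain at most 2 consonants).
Each unlicensed consonant becomes the onset of a new syllable: /ɹ/ → /ɹu/, /z/ → /zu/, /w/ → /wu/.

ɹuθxʊʔzuwu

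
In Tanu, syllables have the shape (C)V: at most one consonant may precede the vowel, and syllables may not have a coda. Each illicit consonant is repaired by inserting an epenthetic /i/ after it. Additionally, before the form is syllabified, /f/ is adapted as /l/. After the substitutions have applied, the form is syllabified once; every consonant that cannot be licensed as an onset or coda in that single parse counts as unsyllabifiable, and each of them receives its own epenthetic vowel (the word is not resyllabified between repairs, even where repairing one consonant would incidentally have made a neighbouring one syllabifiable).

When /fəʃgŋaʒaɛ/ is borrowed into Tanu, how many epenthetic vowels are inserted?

2

After substitution the input is /ləʃgŋaʒaɛ/.
The unsyllabifiable consonants are /ʃ/, /g/; each receives one epenthetic vowel.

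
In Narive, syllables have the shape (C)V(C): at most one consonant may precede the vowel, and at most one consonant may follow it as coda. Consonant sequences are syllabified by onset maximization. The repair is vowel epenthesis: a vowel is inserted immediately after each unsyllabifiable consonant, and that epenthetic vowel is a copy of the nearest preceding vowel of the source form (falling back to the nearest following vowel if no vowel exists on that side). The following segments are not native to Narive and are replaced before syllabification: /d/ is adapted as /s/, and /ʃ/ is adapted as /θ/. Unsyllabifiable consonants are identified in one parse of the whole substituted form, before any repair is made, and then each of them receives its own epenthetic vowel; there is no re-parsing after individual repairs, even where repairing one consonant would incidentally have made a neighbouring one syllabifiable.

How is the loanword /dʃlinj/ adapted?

siθilinji

Substitution: /d/ → /s/, /ʃ/ → /θ/, giving /sθlinj/.
Syllabifying with onset maximization leaves /s/, /θ/, /j/ stranded (at most one coda consonant is licensed; onsets are limited to one consonant).
Inserting the epenthetic vowel yields /s/ → /si/, /θ/ → /θi/, /j/ → /ji/.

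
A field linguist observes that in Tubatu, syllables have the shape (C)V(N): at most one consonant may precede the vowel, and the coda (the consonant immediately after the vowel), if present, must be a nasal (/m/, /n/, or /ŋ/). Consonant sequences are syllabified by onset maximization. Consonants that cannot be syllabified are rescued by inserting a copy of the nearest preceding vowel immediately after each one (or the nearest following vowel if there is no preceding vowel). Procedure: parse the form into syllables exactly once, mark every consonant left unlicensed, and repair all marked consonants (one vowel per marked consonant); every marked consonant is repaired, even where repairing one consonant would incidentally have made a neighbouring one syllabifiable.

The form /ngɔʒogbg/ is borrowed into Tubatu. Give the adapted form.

The consonants /n/, /g/, /b/, /g/ cannot be parsed into a legal (C)V(N) syllable (only a nasal (/m/, /n/, or /ŋ/) is licensed in coda position; onsets are limited to one consonant).
Each unlicensed consonant becomes the onset of a new syllable: /n/ → /nɔ/, /g/ → /go/, /b/ → /bo/, /g/ → /go/.

nɔgɔʒogobogo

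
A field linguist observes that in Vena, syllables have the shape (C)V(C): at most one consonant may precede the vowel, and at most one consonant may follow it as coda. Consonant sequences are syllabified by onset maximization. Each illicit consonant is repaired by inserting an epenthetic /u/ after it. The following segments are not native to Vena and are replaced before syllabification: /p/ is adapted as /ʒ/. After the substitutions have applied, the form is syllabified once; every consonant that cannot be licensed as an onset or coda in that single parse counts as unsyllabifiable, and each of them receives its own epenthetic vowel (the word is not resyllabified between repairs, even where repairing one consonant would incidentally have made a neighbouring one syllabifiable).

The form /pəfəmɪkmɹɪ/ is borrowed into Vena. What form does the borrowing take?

ʒəfəmɪkmuɹɪ

Substitution: /p/ → /ʒ/, giving /ʒəfəmɪkmɹɪ/.
Under (C)V(C), the unsyllabifiable consonants are /m/ (at most one coda consonant is licensed; onsets are limited to one consonant).
Each unlicensed consonant becomes the onset of a new syllable: /m/ → /mu/.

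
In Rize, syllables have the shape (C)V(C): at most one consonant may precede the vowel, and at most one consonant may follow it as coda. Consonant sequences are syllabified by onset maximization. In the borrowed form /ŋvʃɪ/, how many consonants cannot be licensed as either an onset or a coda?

2

Syllabifying with onset maximization leaves /ŋ/, /v/ stranded (at most one coda consonant is licensed; onsets are limited to one consonant).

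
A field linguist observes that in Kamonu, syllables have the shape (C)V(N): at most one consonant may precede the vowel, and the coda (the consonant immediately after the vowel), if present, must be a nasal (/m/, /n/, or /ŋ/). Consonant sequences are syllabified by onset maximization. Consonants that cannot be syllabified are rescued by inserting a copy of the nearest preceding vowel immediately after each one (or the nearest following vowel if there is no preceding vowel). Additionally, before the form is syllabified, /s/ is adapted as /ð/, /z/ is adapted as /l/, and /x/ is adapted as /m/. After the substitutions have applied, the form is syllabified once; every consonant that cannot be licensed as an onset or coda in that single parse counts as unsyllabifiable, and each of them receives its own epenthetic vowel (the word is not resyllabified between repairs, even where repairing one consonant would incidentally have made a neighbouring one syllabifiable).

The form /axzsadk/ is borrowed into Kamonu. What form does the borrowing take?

Substitution: /x/ → /m/, /z/ → /l/, /s/ → /ð/, giving /amlðadk/.
The consonants /l/, /d/, /k/ cannot be parsed into a legal (C)V(N) syllable (only a nasal (/m/, /n/, or /ŋ/) is licensed in coda position; onsets are limited to one consonant).
Inserting the epenthetic vowel yields /l/ → /la/, /d/ → /da/, /k/ → /ka/.

amlaðadaka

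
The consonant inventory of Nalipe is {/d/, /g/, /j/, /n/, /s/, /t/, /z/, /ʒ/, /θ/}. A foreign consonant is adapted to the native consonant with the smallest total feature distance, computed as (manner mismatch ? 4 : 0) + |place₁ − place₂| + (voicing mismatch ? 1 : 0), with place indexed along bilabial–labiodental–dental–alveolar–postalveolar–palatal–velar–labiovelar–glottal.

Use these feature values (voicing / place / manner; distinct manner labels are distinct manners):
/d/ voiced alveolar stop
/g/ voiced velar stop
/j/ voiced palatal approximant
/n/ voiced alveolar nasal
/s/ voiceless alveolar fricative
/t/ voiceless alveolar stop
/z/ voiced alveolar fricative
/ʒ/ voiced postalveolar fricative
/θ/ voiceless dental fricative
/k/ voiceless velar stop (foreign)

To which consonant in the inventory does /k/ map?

/g/ is closest: same manner (stop), place distance 0 (velar→velar), voicing differs (+1); total 1. Next closest is /t/ at distance 3.

g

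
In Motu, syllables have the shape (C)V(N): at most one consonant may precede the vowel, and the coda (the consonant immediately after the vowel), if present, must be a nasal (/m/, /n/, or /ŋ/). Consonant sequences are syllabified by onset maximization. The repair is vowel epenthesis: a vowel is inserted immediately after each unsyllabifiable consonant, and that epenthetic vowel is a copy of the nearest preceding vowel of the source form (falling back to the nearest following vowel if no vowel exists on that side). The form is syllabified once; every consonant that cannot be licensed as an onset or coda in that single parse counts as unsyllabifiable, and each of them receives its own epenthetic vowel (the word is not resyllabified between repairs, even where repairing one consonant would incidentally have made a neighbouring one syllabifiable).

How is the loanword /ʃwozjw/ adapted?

ʃowozojowo

Under (C)V(N), the unsyllabifiable consonants are /ʃ/, /z/, /j/, /w/ (only a nasal (/m/, /n/, or /ŋ/) is licensed in coda position; onsets are limited to one consonant).
Epenthesis after each stranded consonant: /ʃ/ → /ʃo/, /z/ → /zo/, /j/ → /jo/, /w/ → /wo/.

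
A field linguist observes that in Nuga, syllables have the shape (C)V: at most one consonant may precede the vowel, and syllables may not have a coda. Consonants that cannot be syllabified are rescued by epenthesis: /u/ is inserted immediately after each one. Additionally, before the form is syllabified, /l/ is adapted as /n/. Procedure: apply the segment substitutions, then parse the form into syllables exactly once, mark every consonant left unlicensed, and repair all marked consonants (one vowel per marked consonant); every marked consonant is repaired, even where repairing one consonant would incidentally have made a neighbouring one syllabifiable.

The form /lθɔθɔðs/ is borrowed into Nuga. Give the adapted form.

nuθɔθɔðusu

Substitution: /l/ → /n/, giving /nθɔθɔðs/.
Syllabifying with onset maximization leaves /n/, /ð/, /s/ stranded (no codas are permitted; onsets are limited to one consonant).
Inserting the epenthetic vowel yields /n/ → /nu/, /ð/ → /ðu/, /s/ → /su/.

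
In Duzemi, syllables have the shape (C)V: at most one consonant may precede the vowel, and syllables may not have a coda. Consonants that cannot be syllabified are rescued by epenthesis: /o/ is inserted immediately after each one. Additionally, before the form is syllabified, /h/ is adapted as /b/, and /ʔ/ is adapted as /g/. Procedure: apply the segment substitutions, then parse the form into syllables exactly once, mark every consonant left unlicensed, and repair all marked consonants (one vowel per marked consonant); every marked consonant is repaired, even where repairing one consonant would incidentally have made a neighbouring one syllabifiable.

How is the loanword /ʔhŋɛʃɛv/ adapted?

goboŋɛʃɛvo

Substitution: /ʔ/ → /g/, /h/ → /b/, giving /gbŋɛʃɛv/.
The consonants /g/, /b/, /v/ cannot be parsed into a legal (C)V syllable (no codas are permitted; onsets are limited to one consonant).
Each unlicensed consonant becomes the onset of a new syllable: /g/ → /go/, /b/ → /bo/, /v/ → /vo/.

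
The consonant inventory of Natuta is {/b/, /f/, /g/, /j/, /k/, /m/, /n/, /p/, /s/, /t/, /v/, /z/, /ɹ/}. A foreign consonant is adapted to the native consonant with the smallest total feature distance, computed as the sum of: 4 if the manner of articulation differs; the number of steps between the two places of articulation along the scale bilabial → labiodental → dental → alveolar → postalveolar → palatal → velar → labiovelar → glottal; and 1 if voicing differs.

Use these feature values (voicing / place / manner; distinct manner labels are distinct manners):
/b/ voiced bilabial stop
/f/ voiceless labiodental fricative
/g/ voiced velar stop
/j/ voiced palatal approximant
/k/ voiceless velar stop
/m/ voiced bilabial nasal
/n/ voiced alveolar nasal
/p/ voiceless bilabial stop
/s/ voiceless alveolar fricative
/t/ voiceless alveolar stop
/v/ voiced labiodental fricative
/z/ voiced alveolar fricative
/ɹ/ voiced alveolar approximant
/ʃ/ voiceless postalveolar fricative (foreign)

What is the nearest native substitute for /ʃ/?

/s/ is closest: same manner (fricative), place distance 1 (postalveolar→alveolar), same voicing; total 1. Next closest is /z/ at distance 2.

s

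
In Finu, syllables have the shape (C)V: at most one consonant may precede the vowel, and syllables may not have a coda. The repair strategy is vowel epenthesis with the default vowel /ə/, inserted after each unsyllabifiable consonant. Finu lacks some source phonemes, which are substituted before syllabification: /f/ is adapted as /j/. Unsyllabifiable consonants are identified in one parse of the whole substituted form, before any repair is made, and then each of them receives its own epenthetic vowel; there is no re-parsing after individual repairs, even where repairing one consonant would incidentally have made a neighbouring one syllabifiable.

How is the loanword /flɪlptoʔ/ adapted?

Substitution: /f/ → /j/, giving /jlɪlptoʔ/.
Under (C)V, the unsyllabifiable consonants are /j/, /l/, /p/, /ʔ/ (no codas are permitted; onsets are limited to one consonant).
Inserting the epenthetic vowel yields /j/ → /jə/, /l/ → /lə/, /p/ → /pə/, /ʔ/ → /ʔə/.

jəlɪləpətoʔə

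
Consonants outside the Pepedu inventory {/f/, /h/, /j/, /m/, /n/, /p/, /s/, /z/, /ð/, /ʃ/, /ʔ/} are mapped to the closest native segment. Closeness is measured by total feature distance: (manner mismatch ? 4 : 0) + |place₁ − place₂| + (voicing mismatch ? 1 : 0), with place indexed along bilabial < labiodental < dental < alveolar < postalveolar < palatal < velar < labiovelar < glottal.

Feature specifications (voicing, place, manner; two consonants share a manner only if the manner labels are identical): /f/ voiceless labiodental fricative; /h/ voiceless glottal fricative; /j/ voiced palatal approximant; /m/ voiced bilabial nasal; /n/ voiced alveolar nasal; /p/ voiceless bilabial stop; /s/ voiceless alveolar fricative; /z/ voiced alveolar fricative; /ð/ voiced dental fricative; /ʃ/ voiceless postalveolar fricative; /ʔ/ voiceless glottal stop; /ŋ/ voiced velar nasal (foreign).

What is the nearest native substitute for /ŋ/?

n

/n/ is closest: same manner (nasal), place distance 3 (velar→alveolar), same voicing; total 3. Next closest is /j/ at distance 5.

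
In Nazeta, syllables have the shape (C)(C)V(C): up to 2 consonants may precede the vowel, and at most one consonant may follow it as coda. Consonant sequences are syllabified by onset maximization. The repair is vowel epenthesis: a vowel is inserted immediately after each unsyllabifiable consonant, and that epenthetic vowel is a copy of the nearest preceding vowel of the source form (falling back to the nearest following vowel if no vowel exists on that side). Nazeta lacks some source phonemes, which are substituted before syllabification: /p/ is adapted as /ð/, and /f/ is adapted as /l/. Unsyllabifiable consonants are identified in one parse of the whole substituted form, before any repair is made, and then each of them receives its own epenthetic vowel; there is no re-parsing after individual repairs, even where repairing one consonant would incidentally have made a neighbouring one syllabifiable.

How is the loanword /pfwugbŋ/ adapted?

ðulwugbuŋu

Substitution: /p/ → /ð/, /f/ → /l/, giving /ðlwugbŋ/.
The consonants /ð/, /b/, /ŋ/ cannot be parsed into a legal (C)(C)V(C) syllable (at most one coda consonant is licensed; onsets may contain at most 2 consonants).
Inserting the epenthetic vowel yields /ð/ → /ðu/, /b/ → /bu/, /ŋ/ → /ŋu/.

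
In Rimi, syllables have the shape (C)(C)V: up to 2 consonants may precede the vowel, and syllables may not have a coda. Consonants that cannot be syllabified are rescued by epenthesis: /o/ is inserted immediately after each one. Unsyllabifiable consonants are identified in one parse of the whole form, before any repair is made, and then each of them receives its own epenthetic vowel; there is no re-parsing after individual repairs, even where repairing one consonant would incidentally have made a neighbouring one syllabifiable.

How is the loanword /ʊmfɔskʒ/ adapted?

ʊmfɔsokoʒo

Syllabifying with onset maximization leaves /s/, /k/, /ʒ/ stranded (no codas are permitted; onsets may contain at most 2 consonants).
Inserting the epenthetic vowel yields /s/ → /so/, /k/ → /ko/, /ʒ/ → /ʒo/.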